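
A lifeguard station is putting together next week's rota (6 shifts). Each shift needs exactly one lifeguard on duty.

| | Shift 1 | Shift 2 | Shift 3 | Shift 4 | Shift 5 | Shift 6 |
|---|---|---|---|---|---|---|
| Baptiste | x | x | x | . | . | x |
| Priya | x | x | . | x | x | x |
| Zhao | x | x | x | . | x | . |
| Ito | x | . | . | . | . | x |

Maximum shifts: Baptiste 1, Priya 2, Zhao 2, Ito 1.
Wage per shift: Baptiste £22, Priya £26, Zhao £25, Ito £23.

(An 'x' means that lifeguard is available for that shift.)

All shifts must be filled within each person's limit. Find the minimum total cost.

Shift 4 can only be covered by Priya, so that assignment is forced.
Picking the cheapest available lifeguard for each shift independently would cost £139, but that ignores the shift limits.
An optimal schedule: Shift 1→Zhao, Shift 2→Zhao, Shift 3→Baptiste, Shift 4→Priya, Shift 5→Priya, Shift 6→Ito.
Total: 25 + 25 + 22 + 26 + 26 + 23 = £147.

£147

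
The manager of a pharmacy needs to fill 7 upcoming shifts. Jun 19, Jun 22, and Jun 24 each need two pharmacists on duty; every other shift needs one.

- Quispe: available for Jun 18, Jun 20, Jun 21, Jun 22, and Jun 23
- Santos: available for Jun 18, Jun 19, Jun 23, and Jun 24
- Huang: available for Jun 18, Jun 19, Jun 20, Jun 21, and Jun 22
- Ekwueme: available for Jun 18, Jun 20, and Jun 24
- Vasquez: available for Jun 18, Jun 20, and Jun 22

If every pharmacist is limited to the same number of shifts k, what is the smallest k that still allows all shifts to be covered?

With 5 pharmacists and 10 worker-slots to fill, someone must work at least ⌈10/5⌉ = 2 shifts, so k ≥ 2.
k = 2 works: Jun 18→Vasquez, Jun 19→Santos+Huang, Jun 20→Ekwueme, Jun 21→Quispe, Jun 22→Huang+Vasquez, Jun 23→Quispe, Jun 24→Santos+Ekwueme.
Loads: Quispe 2, Santos 2, Huang 2, Ekwueme 2, Vasquez 2 — all ≤ 2.

2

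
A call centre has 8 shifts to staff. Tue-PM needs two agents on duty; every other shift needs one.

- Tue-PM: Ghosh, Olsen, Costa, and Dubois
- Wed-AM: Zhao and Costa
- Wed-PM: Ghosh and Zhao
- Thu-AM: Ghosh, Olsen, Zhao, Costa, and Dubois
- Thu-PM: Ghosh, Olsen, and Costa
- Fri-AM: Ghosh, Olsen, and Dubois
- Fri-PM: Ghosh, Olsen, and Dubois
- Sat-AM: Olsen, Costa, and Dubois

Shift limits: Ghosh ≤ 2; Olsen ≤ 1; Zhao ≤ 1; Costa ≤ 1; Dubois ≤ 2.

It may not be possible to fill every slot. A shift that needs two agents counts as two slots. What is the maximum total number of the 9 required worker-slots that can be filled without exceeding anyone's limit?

Total capacity across all agents is 2+1+1+1+2 = 7, and 9 slots are needed, so at most 7 can be filled.
An assignment achieving 7: Tue-PM→Dubois, Wed-AM→Zhao, Wed-PM→Ghosh, Thu-PM→Ghosh, Fri-AM→Olsen, Fri-PM→Dubois, Sat-AM→Costa.
Loads: Ghosh 2/2, Olsen 1/1, Zhao 1/1, Costa 1/1, Dubois 2/2.

7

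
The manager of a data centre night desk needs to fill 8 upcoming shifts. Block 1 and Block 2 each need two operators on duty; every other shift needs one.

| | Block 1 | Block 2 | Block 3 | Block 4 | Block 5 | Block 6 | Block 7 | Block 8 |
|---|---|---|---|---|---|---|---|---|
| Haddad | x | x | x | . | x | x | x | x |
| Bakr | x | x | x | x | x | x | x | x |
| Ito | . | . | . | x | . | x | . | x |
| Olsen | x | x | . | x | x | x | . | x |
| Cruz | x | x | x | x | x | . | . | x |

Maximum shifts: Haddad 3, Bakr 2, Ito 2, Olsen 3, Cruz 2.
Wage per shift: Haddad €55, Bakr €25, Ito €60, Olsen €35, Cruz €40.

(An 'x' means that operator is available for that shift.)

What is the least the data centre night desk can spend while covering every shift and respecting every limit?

€400

Picking the cheapest available operator for each shift independently would cost €270, but that ignores the shift limits.
An optimal schedule: Block 1→Cruz+Haddad, Block 2→Cruz+Haddad, Block 3→Bakr, Block 4→Olsen, Block 5→Olsen, Block 6→Olsen, Block 7→Bakr, Block 8→Haddad.
Total: 40 + 55 + 40 + 55 + 25 + 35 + 35 + 35 + 25 + 55 = €400.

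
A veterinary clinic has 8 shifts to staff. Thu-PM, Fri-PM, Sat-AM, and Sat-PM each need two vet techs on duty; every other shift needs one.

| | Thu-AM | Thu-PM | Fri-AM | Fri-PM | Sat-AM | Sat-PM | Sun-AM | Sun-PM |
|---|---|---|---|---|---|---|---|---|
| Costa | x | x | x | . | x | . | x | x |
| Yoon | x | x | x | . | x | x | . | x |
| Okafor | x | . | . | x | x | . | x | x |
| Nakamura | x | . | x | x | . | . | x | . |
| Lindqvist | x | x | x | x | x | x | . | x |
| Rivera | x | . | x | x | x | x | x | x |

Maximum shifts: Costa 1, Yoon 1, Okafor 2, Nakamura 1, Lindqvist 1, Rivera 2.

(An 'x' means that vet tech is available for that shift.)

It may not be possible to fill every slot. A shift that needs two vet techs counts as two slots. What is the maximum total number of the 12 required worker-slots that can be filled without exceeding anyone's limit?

8

Total capacity across all vet techs is 1+1+2+1+1+2 = 8, and 12 slots are needed, so at most 8 can be filled.
An assignment achieving 8: Thu-PM→Costa+Yoon, Fri-AM→Rivera, Fri-PM→Okafor+Nakamura, Sat-PM→Lindqvist+Rivera, Sun-AM→Okafor.
Loads: Costa 1/1, Yoon 1/1, Okafor 2/2, Nakamura 1/1, Lindqvist 1/1, Rivera 2/2.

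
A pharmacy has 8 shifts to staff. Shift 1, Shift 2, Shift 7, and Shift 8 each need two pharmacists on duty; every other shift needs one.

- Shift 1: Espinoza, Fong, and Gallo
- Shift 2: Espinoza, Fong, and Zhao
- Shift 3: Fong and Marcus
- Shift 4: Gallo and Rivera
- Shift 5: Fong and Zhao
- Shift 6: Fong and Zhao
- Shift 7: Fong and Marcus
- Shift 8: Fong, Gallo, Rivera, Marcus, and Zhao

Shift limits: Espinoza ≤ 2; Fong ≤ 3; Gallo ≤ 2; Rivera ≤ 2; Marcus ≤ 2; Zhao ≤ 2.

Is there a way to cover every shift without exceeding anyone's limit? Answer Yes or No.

Yes

Shift 7 can only be covered by Fong and Marcus, so that assignment is forced.
One valid schedule: Shift 1→Espinoza+Gallo, Shift 2→Espinoza+Zhao, Shift 3→Fong, Shift 4→Gallo, Shift 5→Fong, Shift 6→Zhao, Shift 7→Fong+Marcus, Shift 8→Rivera+Marcus.
Loads: Espinoza 2/2, Fong 3/3, Gallo 2/2, Rivera 1/2, Marcus 2/2, Zhao 2/2 — all within limits.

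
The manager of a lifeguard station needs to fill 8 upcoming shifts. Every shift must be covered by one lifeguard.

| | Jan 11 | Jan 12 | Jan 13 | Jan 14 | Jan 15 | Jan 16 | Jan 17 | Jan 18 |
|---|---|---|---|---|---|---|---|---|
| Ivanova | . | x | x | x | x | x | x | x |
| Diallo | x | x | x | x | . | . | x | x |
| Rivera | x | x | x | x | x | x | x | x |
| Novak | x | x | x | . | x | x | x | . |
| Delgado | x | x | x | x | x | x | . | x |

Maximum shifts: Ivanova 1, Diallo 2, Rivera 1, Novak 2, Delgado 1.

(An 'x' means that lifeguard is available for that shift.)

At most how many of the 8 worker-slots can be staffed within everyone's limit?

7

Total capacity across all lifeguards is 1+2+1+2+1 = 7, and 8 slots are needed, so at most 7 can be filled.
An assignment achieving 7: Jan 11→Diallo, Jan 12→Novak, Jan 14→Ivanova, Jan 15→Rivera, Jan 16→Novak, Jan 17→Diallo, Jan 18→Delgado.
Loads: Ivanova 1/1, Diallo 2/2, Rivera 1/1, Novak 2/2, Delgado 1/1.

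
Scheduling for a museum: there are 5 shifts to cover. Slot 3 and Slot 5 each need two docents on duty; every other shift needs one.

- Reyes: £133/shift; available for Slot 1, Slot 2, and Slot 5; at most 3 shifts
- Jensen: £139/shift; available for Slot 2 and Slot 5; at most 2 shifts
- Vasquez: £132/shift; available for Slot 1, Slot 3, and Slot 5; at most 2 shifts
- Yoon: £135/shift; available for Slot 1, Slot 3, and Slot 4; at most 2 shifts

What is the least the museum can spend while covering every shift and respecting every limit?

£933

Slot 3 can only be covered by Vasquez and Yoon, so that assignment is forced.
Slot 4 can only be covered by Yoon, so that assignment is forced.
Picking the cheapest available docent for each shift independently would cost £932, but that ignores the shift limits.
An optimal schedule: Slot 1→Reyes, Slot 2→Reyes, Slot 3→Vasquez+Yoon, Slot 4→Yoon, Slot 5→Vasquez+Reyes.
Total: 133 + 133 + 132 + 135 + 135 + 132 + 133 = £933.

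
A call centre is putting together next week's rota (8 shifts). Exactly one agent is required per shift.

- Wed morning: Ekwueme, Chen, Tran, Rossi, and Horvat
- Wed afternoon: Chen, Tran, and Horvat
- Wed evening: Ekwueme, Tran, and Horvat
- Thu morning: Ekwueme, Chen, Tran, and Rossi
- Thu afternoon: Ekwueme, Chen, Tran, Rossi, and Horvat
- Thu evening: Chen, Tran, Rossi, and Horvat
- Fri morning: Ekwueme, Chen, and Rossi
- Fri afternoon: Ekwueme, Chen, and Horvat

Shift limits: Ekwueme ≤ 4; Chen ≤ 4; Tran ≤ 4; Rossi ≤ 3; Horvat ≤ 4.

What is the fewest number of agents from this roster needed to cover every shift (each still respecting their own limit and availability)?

2

8 slots to fill and no one can take more than 4, so at least ⌈8/4⌉ = 2 agents are needed.
Ekwueme and Chen alone can cover everything: Wed morning→Ekwueme, Wed afternoon→Chen, Wed evening→Ekwueme, Thu morning→Ekwueme, Thu afternoon→Ekwueme, Thu evening→Chen, Fri morning→Chen, Fri afternoon→Chen.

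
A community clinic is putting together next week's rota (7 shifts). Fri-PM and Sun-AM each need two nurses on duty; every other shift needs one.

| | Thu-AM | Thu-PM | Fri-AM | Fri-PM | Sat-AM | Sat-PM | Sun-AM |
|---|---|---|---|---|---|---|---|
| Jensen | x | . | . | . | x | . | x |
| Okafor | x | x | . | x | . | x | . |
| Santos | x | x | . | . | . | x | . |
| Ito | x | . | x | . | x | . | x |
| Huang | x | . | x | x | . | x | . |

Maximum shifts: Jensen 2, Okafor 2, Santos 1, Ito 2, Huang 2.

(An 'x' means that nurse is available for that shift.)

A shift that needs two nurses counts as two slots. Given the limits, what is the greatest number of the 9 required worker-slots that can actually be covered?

Total capacity across all nurses is 2+2+1+2+2 = 9, and 9 slots are needed, so at most 9 can be filled.
An assignment achieving 9: Thu-AM→Huang, Thu-PM→Okafor, Fri-AM→Ito, Fri-PM→Okafor+Huang, Sat-AM→Jensen, Sat-PM→Santos, Sun-AM→Jensen+Ito.
Loads: Jensen 2/2, Okafor 2/2, Santos 1/1, Ito 2/2, Huang 2/2.

9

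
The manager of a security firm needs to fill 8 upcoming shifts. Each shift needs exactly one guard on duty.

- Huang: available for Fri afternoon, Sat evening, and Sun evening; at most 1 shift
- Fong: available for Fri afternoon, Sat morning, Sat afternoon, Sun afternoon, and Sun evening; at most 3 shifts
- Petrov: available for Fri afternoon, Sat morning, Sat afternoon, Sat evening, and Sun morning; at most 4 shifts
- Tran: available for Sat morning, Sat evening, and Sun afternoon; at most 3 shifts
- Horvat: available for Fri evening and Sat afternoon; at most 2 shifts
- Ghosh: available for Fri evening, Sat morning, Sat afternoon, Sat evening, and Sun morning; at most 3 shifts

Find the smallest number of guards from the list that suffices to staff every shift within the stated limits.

8 slots to fill and no one can take more than 4, so at least ⌈8/4⌉ = 2 guards are needed.
Any 2 guards together have capacity at most 4+3 = 7 < 8 slots, so 2 can never suffice.
Fong, Petrov, and Horvat alone can cover everything: Fri afternoon→Fong, Fri evening→Horvat, Sat morning→Petrov, Sat afternoon→Petrov, Sat evening→Petrov, Sun morning→Petrov, Sun afternoon→Fong, Sun evening→Fong.

3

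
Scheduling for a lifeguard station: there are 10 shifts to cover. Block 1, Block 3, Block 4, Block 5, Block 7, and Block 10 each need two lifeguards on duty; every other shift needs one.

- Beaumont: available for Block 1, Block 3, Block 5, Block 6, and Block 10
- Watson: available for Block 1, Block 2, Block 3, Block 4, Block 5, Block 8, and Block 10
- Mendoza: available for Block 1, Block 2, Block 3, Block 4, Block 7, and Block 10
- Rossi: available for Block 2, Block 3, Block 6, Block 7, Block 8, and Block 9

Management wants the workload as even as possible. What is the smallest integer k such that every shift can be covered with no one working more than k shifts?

4

With 4 lifeguards and 16 worker-slots to fill, someone must work at least ⌈16/4⌉ = 4 shifts, so k ≥ 4.
k = 4 works: Block 1→Beaumont+Watson, Block 2→Rossi, Block 3→Mendoza+Rossi, Block 4→Watson+Mendoza, Block 5→Beaumont+Watson, Block 6→Beaumont, Block 7→Mendoza+Rossi, Block 8→Watson, Block 9→Rossi, Block 10→Beaumont+Mendoza.
Loads: Beaumont 4, Watson 4, Mendoza 4, Rossi 4 — all ≤ 4.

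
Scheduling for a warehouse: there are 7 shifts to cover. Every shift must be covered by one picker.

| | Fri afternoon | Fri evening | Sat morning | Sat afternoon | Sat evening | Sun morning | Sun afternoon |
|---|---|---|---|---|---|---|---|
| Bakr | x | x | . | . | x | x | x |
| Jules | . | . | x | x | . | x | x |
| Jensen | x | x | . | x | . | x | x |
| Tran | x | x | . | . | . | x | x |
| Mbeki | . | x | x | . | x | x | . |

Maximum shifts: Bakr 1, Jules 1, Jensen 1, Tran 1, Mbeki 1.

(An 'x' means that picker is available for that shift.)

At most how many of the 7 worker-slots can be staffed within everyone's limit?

Total capacity across all pickers is 1+1+1+1+1 = 5, and 7 slots are needed, so at most 5 can be filled.
An assignment achieving 5: Fri afternoon→Tran, Fri evening→Mbeki, Sat morning→Jules, Sat afternoon→Jensen, Sat evening→Bakr.
Loads: Bakr 1/1, Jules 1/1, Jensen 1/1, Tran 1/1, Mbeki 1/1.

5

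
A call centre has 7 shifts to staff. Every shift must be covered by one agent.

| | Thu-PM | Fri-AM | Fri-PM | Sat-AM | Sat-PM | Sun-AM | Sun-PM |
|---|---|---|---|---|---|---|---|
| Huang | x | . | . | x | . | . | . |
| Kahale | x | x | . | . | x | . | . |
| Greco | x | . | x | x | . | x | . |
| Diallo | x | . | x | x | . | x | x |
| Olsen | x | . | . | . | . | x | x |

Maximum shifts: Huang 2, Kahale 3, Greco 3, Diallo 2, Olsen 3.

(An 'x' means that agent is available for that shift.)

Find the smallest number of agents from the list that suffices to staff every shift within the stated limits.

3

7 slots to fill and no one can take more than 3, so at least ⌈7/3⌉ = 3 agents are needed.
Kahale, Greco, and Diallo alone can cover everything: Thu-PM→Kahale, Fri-AM→Kahale, Fri-PM→Greco, Sat-AM→Greco, Sat-PM→Kahale, Sun-AM→Greco, Sun-PM→Diallo.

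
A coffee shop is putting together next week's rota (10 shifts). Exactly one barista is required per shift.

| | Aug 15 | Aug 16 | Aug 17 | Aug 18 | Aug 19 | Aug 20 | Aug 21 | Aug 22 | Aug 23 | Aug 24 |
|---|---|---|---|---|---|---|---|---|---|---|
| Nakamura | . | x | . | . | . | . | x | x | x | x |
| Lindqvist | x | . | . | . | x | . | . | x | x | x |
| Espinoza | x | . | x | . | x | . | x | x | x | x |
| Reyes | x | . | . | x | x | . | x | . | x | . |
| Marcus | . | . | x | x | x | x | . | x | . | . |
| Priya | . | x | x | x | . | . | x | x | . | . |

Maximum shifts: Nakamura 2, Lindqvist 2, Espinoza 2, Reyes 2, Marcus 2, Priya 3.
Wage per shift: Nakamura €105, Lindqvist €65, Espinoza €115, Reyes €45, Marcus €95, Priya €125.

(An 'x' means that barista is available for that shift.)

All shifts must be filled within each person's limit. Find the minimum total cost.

€850

Aug 20 can only be covered by Marcus, so that assignment is forced.
Picking the cheapest available barista for each shift independently would cost €650, but that ignores the shift limits.
An optimal schedule: Aug 15→Lindqvist, Aug 16→Nakamura, Aug 17→Espinoza, Aug 18→Reyes, Aug 19→Lindqvist, Aug 20→Marcus, Aug 21→Espinoza, Aug 22→Marcus, Aug 23→Reyes, Aug 24→Nakamura.
Total: 65 + 105 + 115 + 45 + 65 + 95 + 115 + 95 + 45 + 105 = €850.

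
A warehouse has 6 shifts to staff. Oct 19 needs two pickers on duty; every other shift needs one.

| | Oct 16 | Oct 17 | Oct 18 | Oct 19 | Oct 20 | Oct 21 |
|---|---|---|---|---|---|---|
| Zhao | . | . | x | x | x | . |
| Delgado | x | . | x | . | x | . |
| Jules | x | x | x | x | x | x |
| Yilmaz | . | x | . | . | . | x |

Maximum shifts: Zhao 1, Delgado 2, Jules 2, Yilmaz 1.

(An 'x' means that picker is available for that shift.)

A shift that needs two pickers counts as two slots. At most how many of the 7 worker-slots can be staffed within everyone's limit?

Total capacity across all pickers is 1+2+2+1 = 6, and 7 slots are needed, so at most 6 can be filled.
An assignment achieving 6: Oct 16→Delgado, Oct 17→Jules, Oct 18→Delgado, Oct 19→Zhao+Jules, Oct 21→Yilmaz.
Loads: Zhao 1/1, Delgado 2/2, Jules 2/2, Yilmaz 1/1.

6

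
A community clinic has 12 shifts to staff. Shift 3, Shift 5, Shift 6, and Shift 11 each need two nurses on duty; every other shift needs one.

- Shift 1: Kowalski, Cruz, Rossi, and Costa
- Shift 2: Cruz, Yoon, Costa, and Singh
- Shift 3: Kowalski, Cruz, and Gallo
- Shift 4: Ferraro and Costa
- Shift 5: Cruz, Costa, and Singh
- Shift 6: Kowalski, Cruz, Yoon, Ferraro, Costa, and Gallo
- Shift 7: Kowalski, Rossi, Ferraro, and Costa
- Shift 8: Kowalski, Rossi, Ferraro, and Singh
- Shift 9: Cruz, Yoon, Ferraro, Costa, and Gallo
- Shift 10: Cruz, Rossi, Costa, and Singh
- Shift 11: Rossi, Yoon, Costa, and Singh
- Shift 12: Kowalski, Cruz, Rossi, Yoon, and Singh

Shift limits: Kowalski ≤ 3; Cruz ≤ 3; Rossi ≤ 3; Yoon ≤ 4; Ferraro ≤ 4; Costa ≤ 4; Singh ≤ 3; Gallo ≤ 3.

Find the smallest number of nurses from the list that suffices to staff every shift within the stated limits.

16 slots to fill and no one can take more than 4, so at least ⌈16/4⌉ = 4 nurses are needed.
Any 4 nurses together have capacity at most 4+4+4+3 = 15 < 16 slots, so 4 can never suffice.
Kowalski, Cruz, Rossi, Yoon, and Costa alone can cover everything: Shift 1→Rossi, Shift 2→Cruz, Shift 3→Kowalski+Cruz, Shift 4→Costa, Shift 5→Cruz+Costa, Shift 6→Yoon+Costa, Shift 7→Kowalski, Shift 8→Kowalski, Shift 9→Yoon, Shift 10→Rossi, Shift 11→Rossi+Yoon, Shift 12→Yoon.

5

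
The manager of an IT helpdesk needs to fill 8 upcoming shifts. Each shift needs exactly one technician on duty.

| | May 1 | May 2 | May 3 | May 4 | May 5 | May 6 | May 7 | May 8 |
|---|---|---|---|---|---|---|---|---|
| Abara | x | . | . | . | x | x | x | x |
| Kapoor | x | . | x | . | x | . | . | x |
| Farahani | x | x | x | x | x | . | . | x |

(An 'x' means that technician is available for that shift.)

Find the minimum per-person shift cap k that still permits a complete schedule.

3

With 3 technicians and 8 worker-slots to fill, someone must work at least ⌈8/3⌉ = 3 shifts, so k ≥ 3.
k = 3 works: May 1→Abara, May 2→Farahani, May 3→Kapoor, May 4→Farahani, May 5→Kapoor, May 6→Abara, May 7→Abara, May 8→Kapoor.
Loads: Abara 3, Kapoor 3, Farahani 2 — all ≤ 3.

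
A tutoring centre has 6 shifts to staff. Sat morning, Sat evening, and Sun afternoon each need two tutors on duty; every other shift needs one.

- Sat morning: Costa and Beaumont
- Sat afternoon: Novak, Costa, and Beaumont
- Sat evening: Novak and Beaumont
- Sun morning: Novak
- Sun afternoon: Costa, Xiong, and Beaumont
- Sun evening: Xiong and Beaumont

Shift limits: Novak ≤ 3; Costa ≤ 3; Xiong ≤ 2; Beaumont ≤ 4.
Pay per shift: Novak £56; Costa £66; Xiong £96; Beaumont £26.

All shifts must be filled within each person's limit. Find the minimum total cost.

Sat morning can only be covered by Costa and Beaumont, so that assignment is forced.
Sat evening can only be covered by Novak and Beaumont, so that assignment is forced.
Sun morning can only be covered by Novak, so that assignment is forced.
Picking the cheapest available tutor for each shift independently would cost £374, but that ignores the shift limits.
An optimal schedule: Sat morning→Beaumont+Costa, Sat afternoon→Novak, Sat evening→Beaumont+Novak, Sun morning→Novak, Sun afternoon→Beaumont+Costa, Sun evening→Beaumont.
Total: 26 + 66 + 56 + 26 + 56 + 56 + 26 + 66 + 26 = £404.

£404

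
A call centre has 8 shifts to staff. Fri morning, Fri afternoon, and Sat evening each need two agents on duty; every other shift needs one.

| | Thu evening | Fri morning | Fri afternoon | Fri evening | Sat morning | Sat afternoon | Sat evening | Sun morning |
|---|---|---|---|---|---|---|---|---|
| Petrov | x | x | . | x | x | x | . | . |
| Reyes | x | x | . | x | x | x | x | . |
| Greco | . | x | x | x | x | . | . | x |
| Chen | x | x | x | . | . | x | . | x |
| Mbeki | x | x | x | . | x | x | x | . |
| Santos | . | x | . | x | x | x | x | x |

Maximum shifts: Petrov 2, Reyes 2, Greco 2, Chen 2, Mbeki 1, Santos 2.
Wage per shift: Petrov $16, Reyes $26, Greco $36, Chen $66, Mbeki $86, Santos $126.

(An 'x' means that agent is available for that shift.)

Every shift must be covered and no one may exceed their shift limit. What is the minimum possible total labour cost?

Picking the cheapest available agent for each shift independently would cost $356, but that ignores the shift limits.
An optimal schedule: Thu evening→Petrov, Fri morning→Chen+Santos, Fri afternoon→Greco+Chen, Fri evening→Petrov, Sat morning→Reyes, Sat afternoon→Santos, Sat evening→Reyes+Mbeki, Sun morning→Greco.
Total: 16 + 66 + 126 + 36 + 66 + 16 + 26 + 126 + 26 + 86 + 36 = $626.

$626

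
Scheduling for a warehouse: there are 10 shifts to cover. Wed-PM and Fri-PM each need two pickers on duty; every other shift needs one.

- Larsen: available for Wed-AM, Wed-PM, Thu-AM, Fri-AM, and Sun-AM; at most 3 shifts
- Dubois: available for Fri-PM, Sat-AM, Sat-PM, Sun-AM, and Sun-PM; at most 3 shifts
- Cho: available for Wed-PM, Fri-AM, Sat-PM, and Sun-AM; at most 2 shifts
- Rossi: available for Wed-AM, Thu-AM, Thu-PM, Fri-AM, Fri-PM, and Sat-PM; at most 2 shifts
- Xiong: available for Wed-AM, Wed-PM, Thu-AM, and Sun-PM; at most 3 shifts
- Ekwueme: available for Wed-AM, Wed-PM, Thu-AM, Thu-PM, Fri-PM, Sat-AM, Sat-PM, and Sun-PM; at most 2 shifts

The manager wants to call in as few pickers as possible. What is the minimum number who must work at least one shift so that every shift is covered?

12 slots to fill and no one can take more than 3, so at least ⌈12/3⌉ = 4 pickers are needed.
Any 4 pickers together have capacity at most 3+3+3+2 = 11 < 12 slots, so 4 can never suffice.
Larsen, Dubois, Cho, Rossi, and Xiong alone can cover everything: Wed-AM→Larsen, Wed-PM→Larsen+Xiong, Thu-AM→Xiong, Thu-PM→Rossi, Fri-AM→Larsen, Fri-PM→Dubois+Rossi, Sat-AM→Dubois, Sat-PM→Cho, Sun-AM→Cho, Sun-PM→Dubois.

5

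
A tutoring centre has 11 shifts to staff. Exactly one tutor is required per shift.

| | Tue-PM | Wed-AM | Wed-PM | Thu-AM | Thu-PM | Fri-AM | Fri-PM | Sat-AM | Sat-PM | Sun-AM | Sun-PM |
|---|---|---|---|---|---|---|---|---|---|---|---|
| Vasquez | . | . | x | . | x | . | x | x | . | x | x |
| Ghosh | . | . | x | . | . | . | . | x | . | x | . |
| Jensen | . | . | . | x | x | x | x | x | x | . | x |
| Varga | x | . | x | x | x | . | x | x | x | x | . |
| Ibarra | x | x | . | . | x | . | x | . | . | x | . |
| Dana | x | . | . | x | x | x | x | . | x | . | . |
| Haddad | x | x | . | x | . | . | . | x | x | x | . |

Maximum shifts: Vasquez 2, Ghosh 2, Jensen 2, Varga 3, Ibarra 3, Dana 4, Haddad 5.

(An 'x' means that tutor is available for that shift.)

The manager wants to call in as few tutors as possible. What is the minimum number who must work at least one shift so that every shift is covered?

3

11 slots to fill and no one can take more than 5, so at least ⌈11/5⌉ = 3 tutors are needed.
Vasquez, Dana, and Haddad alone can cover everything: Tue-PM→Dana, Wed-AM→Haddad, Wed-PM→Vasquez, Thu-AM→Haddad, Thu-PM→Dana, Fri-AM→Dana, Fri-PM→Dana, Sat-AM→Haddad, Sat-PM→Haddad, Sun-AM→Haddad, Sun-PM→Vasquez.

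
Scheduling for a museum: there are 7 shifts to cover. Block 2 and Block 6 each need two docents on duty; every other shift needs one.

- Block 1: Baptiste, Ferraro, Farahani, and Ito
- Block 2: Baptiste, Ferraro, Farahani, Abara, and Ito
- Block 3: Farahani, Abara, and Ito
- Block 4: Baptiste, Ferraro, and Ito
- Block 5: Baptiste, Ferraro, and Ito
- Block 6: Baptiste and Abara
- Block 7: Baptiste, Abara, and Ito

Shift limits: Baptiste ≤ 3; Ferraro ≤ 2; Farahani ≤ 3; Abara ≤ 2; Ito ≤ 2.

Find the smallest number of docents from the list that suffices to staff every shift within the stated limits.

4

9 slots to fill and no one can take more than 3, so at least ⌈9/3⌉ = 3 docents are needed.
Any 3 docents together have capacity at most 3+3+2 = 8 < 9 slots, so 3 can never suffice.
Baptiste, Ferraro, Farahani, and Abara alone can cover everything: Block 1→Ferraro, Block 2→Ferraro+Farahani, Block 3→Farahani, Block 4→Baptiste, Block 5→Baptiste, Block 6→Baptiste+Abara, Block 7→Abara.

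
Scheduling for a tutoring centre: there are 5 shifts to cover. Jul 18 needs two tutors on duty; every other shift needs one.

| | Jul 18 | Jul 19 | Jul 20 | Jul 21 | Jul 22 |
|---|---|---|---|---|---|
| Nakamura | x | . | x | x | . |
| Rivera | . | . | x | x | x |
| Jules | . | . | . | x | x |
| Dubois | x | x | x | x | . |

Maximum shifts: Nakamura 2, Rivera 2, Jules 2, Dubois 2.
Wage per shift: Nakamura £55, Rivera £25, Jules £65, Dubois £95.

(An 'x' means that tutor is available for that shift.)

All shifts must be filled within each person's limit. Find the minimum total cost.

Jul 18 can only be covered by Nakamura and Dubois, so that assignment is forced.
Jul 19 can only be covered by Dubois, so that assignment is forced.
Picking the cheapest available tutor for each shift independently would cost £320, but that ignores the shift limits.
An optimal schedule: Jul 18→Nakamura+Dubois, Jul 19→Dubois, Jul 20→Nakamura, Jul 21→Rivera, Jul 22→Rivera.
Total: 55 + 95 + 95 + 55 + 25 + 25 = £350.

£350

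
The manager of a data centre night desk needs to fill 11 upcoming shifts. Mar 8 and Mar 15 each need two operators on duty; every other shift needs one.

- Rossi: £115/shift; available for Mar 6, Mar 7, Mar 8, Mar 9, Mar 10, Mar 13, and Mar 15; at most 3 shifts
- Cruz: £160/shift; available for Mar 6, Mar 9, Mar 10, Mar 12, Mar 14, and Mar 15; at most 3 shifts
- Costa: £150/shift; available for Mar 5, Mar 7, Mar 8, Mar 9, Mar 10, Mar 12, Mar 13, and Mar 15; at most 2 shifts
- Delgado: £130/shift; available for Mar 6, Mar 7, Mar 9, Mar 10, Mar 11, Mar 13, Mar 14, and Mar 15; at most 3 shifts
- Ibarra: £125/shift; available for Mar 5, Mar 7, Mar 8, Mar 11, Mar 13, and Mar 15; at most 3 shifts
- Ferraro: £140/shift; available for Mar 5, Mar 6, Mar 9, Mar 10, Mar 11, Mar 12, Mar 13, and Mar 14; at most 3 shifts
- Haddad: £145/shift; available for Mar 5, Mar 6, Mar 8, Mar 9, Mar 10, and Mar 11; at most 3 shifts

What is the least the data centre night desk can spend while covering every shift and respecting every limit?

Picking the cheapest available operator for each shift independently would cost £1575, but that ignores the shift limits.
An optimal schedule: Mar 5→Ibarra, Mar 6→Rossi, Mar 7→Rossi, Mar 8→Rossi+Haddad, Mar 9→Ferraro, Mar 10→Ferraro, Mar 11→Ibarra, Mar 12→Ferraro, Mar 13→Delgado, Mar 14→Delgado, Mar 15→Ibarra+Delgado.
Total: 125 + 115 + 115 + 115 + 145 + 140 + 140 + 125 + 140 + 130 + 130 + 125 + 130 = £1675.

£1675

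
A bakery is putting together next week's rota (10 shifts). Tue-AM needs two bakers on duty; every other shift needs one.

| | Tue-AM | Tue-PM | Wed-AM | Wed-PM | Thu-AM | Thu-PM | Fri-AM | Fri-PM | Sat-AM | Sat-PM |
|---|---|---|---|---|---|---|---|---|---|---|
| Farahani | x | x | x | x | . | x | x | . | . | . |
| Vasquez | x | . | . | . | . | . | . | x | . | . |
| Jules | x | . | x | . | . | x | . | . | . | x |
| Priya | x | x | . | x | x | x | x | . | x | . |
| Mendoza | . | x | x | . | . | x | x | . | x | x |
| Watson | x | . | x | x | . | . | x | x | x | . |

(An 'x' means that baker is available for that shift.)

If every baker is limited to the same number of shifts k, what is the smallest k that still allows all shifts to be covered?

2

With 6 bakers and 11 worker-slots to fill, someone must work at least ⌈11/6⌉ = 2 shifts, so k ≥ 2.
k = 2 works: Tue-AM→Vasquez+Watson, Tue-PM→Farahani, Wed-AM→Jules, Wed-PM→Farahani, Thu-AM→Priya, Thu-PM→Mendoza, Fri-AM→Mendoza, Fri-PM→Vasquez, Sat-AM→Priya, Sat-PM→Jules.
Loads: Farahani 2, Vasquez 2, Jules 2, Priya 2, Mendoza 2, Watson 1 — all ≤ 2.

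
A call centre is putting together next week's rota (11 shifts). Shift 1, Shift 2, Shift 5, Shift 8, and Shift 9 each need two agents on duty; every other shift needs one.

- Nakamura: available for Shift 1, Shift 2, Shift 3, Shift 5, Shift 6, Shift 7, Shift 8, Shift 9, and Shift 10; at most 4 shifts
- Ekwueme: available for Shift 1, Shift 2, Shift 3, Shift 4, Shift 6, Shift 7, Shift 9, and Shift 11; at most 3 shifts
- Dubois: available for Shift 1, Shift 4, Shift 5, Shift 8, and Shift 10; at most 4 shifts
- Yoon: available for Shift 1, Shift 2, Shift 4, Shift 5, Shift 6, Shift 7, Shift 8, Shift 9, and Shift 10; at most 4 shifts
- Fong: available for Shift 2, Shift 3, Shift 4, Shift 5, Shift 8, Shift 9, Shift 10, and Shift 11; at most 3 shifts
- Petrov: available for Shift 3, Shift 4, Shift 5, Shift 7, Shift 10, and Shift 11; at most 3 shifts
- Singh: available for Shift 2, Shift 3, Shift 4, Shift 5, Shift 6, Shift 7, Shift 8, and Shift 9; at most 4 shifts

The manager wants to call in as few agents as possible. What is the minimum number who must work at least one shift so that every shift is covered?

16 slots to fill and no one can take more than 4, so at least ⌈16/4⌉ = 4 agents are needed.
No set of 4 agents can cover every shift (each such set leaves at least one shift with no one available or exceeds a cap).
Nakamura, Ekwueme, Dubois, Yoon, and Fong alone can cover everything: Shift 1→Ekwueme+Dubois, Shift 2→Yoon+Fong, Shift 3→Nakamura, Shift 4→Ekwueme, Shift 5→Dubois+Yoon, Shift 6→Nakamura, Shift 7→Nakamura, Shift 8→Dubois+Yoon, Shift 9→Yoon+Fong, Shift 10→Nakamura, Shift 11→Ekwueme.

5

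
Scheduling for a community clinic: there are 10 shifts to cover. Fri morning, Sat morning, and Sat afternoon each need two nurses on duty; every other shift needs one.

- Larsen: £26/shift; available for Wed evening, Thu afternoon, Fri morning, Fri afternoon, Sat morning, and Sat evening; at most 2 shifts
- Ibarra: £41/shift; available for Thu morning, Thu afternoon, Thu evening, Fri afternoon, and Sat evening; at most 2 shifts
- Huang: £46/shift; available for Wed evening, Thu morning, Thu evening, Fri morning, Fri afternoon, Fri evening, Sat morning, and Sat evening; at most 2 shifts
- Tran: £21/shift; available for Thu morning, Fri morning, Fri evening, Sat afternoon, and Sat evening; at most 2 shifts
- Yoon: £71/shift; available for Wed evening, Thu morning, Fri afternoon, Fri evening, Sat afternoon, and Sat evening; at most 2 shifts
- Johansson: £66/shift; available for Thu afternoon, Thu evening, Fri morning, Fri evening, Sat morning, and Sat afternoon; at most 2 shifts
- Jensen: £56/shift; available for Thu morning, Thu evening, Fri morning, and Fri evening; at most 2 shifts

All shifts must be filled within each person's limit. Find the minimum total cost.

Picking the cheapest available nurse for each shift independently would cost £388, but that ignores the shift limits.
An optimal schedule: Wed evening→Larsen, Thu morning→Tran, Thu afternoon→Larsen, Thu evening→Ibarra, Fri morning→Huang+Jensen, Fri afternoon→Ibarra, Fri evening→Jensen, Sat morning→Huang+Johansson, Sat afternoon→Tran+Johansson, Sat evening→Yoon.
Total: 26 + 21 + 26 + 41 + 46 + 56 + 41 + 56 + 46 + 66 + 21 + 66 + 71 = £583.

£583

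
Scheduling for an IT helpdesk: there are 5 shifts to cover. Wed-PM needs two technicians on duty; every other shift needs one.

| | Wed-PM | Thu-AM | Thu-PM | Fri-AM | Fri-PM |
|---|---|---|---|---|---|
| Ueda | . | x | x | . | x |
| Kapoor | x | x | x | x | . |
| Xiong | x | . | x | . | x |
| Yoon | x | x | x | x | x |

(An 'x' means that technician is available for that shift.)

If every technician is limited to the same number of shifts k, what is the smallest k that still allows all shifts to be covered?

With 4 technicians and 6 worker-slots to fill, someone must work at least ⌈6/4⌉ = 2 shifts, so k ≥ 2.
k = 2 works: Wed-PM→Kapoor+Xiong, Thu-AM→Ueda, Thu-PM→Xiong, Fri-AM→Kapoor, Fri-PM→Ueda.
Loads: Ueda 2, Kapoor 2, Xiong 2, Yoon 0 — all ≤ 2.

2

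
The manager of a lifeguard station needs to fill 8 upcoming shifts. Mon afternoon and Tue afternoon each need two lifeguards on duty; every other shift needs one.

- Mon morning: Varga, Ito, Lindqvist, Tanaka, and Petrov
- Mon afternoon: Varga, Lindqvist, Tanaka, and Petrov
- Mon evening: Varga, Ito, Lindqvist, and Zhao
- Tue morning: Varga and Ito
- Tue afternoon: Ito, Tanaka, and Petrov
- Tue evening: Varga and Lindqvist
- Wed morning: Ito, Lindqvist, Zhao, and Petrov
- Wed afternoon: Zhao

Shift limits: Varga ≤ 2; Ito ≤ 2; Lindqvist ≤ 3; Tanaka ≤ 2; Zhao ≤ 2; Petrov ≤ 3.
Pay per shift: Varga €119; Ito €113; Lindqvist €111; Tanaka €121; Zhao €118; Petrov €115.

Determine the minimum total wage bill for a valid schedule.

Wed afternoon can only be covered by Zhao, so that assignment is forced.
Picking the cheapest available lifeguard for each shift independently would cost €1129, but that ignores the shift limits.
An optimal schedule: Mon morning→Petrov, Mon afternoon→Lindqvist+Petrov, Mon evening→Lindqvist, Tue morning→Ito, Tue afternoon→Ito+Petrov, Tue evening→Lindqvist, Wed morning→Zhao, Wed afternoon→Zhao.
Total: 115 + 111 + 115 + 111 + 113 + 113 + 115 + 111 + 118 + 118 = €1140.

€1140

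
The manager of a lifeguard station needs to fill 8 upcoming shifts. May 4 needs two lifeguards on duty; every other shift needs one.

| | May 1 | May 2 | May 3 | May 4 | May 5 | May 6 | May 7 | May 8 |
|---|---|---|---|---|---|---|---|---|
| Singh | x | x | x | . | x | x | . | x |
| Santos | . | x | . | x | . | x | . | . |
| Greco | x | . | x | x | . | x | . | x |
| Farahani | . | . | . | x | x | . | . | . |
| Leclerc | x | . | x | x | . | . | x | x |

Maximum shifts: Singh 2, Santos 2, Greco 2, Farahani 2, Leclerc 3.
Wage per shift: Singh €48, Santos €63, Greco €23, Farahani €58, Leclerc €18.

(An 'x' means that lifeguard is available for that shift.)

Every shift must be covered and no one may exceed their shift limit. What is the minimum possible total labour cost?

€312

May 7 can only be covered by Leclerc, so that assignment is forced.
Picking the cheapest available lifeguard for each shift independently would cost €232, but that ignores the shift limits.
An optimal schedule: May 1→Leclerc, May 2→Singh, May 3→Leclerc, May 4→Greco+Farahani, May 5→Farahani, May 6→Greco, May 7→Leclerc, May 8→Singh.
Total: 18 + 48 + 18 + 23 + 58 + 58 + 23 + 18 + 48 = €312.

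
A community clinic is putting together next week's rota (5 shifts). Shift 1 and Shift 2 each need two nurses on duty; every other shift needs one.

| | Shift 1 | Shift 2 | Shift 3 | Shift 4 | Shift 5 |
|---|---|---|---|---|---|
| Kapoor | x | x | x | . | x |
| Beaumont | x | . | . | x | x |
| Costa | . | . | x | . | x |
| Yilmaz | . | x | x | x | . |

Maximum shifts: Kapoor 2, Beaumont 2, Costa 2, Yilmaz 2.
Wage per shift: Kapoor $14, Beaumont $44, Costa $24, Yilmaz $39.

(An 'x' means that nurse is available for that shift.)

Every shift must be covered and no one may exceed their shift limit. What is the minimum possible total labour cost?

Shift 1 can only be covered by Kapoor and Beaumont, so that assignment is forced.
Shift 2 can only be covered by Kapoor and Yilmaz, so that assignment is forced.
Picking the cheapest available nurse for each shift independently would cost $178, but that ignores the shift limits.
An optimal schedule: Shift 1→Kapoor+Beaumont, Shift 2→Kapoor+Yilmaz, Shift 3→Costa, Shift 4→Yilmaz, Shift 5→Costa.
Total: 14 + 44 + 14 + 39 + 24 + 39 + 24 = $198.

$198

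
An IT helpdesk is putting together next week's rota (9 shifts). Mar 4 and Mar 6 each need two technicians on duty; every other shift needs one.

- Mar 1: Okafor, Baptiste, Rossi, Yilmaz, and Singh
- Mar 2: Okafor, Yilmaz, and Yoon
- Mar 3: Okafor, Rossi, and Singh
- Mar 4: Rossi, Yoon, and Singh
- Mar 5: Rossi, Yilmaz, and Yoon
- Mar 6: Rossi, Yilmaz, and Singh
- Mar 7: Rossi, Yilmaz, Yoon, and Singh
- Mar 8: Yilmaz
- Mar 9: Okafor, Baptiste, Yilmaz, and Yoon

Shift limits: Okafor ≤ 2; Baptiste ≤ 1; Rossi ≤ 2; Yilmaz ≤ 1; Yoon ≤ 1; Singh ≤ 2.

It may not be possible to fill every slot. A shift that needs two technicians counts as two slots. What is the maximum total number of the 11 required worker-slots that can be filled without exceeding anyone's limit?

Total capacity across all technicians is 2+1+2+1+1+2 = 9, and 11 slots are needed, so at most 9 can be filled.
An assignment achieving 9: Mar 2→Okafor, Mar 3→Okafor, Mar 4→Rossi+Yoon, Mar 5→Rossi, Mar 6→Singh, Mar 7→Singh, Mar 8→Yilmaz, Mar 9→Baptiste.
Loads: Okafor 2/2, Baptiste 1/1, Rossi 2/2, Yilmaz 1/1, Yoon 1/1, Singh 2/2.

9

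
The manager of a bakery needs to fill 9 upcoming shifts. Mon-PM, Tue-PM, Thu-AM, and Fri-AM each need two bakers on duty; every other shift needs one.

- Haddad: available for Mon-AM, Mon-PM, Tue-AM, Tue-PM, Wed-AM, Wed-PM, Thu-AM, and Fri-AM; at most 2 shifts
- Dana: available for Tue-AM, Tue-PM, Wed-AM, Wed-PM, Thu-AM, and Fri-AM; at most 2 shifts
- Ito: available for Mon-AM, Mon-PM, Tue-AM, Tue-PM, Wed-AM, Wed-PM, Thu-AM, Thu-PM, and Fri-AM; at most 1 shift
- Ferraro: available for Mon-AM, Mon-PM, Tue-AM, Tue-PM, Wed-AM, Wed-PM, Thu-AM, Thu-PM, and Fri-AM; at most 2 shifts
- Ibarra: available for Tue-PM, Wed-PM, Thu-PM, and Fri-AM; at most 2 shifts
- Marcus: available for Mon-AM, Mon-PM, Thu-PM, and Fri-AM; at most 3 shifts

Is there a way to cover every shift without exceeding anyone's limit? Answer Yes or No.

No

Total capacity is 2+2+1+2+2+3 = 12 but 13 worker-slots are needed — infeasible.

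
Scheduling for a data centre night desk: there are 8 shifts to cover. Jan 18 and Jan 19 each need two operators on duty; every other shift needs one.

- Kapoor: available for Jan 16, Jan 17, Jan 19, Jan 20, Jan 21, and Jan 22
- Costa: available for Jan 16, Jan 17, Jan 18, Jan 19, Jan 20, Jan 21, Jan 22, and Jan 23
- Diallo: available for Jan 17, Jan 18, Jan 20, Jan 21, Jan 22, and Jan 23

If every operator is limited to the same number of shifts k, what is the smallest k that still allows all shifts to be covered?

With 3 operators and 10 worker-slots to fill, someone must work at least ⌈10/3⌉ = 4 shifts, so k ≥ 4.
k = 4 works: Jan 16→Kapoor, Jan 17→Kapoor, Jan 18→Costa+Diallo, Jan 19→Kapoor+Costa, Jan 20→Kapoor, Jan 21→Costa, Jan 22→Diallo, Jan 23→Costa.
Loads: Kapoor 4, Costa 4, Diallo 2 — all ≤ 4.

4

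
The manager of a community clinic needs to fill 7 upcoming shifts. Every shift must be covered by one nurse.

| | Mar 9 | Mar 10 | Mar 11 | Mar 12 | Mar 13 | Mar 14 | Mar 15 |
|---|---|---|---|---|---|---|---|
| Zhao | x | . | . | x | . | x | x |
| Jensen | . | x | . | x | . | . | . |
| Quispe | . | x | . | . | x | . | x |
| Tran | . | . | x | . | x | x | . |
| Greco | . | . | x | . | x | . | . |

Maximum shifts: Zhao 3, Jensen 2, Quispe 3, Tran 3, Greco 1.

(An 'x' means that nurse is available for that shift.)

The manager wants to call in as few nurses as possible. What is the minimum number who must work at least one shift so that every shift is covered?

7 slots to fill and no one can take more than 3, so at least ⌈7/3⌉ = 3 nurses are needed.
Zhao, Jensen, and Tran alone can cover everything: Mar 9→Zhao, Mar 10→Jensen, Mar 11→Tran, Mar 12→Zhao, Mar 13→Tran, Mar 14→Tran, Mar 15→Zhao.

3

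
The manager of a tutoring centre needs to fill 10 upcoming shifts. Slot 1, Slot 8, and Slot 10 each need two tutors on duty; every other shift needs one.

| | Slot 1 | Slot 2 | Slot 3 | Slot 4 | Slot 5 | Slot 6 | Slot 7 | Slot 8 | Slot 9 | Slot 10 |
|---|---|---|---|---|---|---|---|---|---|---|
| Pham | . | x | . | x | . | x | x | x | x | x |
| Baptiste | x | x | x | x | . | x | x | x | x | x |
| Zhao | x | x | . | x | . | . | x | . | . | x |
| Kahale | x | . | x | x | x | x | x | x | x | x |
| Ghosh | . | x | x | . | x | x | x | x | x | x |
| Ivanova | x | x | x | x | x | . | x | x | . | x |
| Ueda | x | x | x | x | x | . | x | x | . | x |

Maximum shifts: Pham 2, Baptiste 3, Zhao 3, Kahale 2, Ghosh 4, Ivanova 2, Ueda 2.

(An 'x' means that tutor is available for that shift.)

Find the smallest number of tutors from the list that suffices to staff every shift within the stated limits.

5

13 slots to fill and no one can take more than 4, so at least ⌈13/4⌉ = 4 tutors are needed.
Any 4 tutors together have capacity at most 4+3+3+2 = 12 < 13 slots, so 4 can never suffice.
Pham, Baptiste, Zhao, Kahale, and Ghosh alone can cover everything: Slot 1→Baptiste+Zhao, Slot 2→Pham, Slot 3→Baptiste, Slot 4→Pham, Slot 5→Kahale, Slot 6→Baptiste, Slot 7→Zhao, Slot 8→Kahale+Ghosh, Slot 9→Ghosh, Slot 10→Zhao+Ghosh.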